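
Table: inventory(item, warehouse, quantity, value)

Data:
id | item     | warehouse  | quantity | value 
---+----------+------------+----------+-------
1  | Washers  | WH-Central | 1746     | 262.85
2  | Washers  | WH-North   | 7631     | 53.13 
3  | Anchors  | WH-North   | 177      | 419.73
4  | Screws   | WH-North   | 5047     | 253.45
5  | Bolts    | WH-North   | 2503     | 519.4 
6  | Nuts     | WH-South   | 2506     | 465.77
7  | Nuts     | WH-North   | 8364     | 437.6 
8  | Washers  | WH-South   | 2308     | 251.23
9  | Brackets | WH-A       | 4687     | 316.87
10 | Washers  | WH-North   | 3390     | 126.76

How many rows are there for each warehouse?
SELECT warehouse, COUNT(*) as count
FROM inventory
GROUP BY warehouse

Result:
  WH-A: 1
  WH-Central: 1
  WH-North: 6
  WH-South: 2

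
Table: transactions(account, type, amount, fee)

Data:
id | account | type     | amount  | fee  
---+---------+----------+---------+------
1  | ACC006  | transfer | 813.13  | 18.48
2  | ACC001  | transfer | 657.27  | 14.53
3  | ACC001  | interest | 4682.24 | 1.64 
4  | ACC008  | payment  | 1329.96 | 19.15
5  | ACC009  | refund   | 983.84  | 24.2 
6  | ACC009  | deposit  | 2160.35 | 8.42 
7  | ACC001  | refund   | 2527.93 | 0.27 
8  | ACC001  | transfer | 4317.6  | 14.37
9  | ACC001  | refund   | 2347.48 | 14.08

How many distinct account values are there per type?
SELECT type, COUNT(DISTINCT account)
FROM transactions
GROUP BY type

Result:
  deposit: 1 distinct
  interest: 1 distinct
  payment: 1 distinct
  refund: 2 distinct
  transfer: 2 distinct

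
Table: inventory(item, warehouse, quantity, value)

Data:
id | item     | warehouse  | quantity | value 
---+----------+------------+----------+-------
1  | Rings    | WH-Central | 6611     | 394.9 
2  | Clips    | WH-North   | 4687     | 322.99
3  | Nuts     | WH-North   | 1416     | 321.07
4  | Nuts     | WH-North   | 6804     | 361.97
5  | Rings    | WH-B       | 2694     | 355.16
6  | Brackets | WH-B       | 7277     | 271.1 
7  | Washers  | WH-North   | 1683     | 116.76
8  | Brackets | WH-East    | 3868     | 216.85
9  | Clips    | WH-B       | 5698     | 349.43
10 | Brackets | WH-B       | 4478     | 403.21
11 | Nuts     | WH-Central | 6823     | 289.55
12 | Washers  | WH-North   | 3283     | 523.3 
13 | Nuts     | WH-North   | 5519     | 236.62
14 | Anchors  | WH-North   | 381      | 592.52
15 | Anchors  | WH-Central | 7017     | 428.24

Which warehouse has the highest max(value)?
SELECT warehouse, MAX(value) as val
FROM inventory
GROUP BY warehouse
ORDER BY val DESC
LIMIT 1

Result: WH-North with max(value) = 592.52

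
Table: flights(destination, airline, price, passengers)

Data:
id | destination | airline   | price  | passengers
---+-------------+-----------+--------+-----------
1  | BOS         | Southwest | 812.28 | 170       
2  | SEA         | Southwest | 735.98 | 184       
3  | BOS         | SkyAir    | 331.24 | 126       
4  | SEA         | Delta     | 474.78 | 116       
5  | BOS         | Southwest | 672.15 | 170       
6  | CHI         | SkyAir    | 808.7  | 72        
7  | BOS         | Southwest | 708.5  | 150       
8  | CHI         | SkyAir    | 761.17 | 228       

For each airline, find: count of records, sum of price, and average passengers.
SELECT airline,
       COUNT(*) as cnt,
       SUM(price) as total_price,
       AVG(passengers) as avg_passengers
FROM flights
GROUP BY airline

Result:
  Delta: 1 records, 474.78 total price, 116.00 avg passengers
  SkyAir: 3 records, 1901.11 total price, 142.00 avg passengers
  Southwest: 4 records, 2928.91 total price, 168.50 avg passengers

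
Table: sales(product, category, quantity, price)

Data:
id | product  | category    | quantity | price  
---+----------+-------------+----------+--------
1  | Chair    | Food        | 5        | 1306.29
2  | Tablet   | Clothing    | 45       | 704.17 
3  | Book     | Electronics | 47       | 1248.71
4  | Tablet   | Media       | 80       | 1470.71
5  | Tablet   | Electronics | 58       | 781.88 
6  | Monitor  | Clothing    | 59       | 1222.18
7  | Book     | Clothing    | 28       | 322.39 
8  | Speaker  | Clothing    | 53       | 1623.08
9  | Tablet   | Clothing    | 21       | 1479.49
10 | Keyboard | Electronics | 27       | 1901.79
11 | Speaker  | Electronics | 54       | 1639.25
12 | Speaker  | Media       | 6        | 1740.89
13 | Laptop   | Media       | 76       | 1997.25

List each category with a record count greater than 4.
SELECT category, COUNT(*) as cnt
FROM sales
GROUP BY category
HAVING COUNT(*) > 4

Result:
  Clothing: 5

Note: HAVING filters groups after aggregation, WHERE filters rows before.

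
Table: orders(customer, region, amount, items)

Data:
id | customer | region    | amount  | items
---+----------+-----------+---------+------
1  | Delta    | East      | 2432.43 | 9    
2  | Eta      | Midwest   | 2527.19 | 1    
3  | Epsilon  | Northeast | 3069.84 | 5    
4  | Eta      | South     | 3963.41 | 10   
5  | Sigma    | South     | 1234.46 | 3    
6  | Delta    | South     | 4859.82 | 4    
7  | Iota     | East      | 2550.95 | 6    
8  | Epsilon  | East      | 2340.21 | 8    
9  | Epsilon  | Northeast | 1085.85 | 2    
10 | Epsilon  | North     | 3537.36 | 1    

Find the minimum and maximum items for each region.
SELECT region, MIN(items), MAX(items)
FROM orders
GROUP BY region

Result:
  East: min=6, max=9
  Midwest: min=1, max=1
  North: min=1, max=1
  Northeast: min=2, max=5
  South: min=3, max=10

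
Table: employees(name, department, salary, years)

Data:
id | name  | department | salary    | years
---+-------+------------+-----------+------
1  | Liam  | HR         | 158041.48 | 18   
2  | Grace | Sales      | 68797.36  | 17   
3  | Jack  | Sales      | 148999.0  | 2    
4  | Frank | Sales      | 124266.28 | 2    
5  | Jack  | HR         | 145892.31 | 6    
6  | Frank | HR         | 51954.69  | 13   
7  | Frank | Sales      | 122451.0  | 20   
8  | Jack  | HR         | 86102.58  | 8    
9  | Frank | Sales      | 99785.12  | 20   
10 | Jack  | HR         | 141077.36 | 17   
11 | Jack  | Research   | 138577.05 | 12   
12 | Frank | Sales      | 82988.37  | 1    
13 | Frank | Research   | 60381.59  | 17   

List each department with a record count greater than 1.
SELECT department, COUNT(*) as cnt
FROM employees
GROUP BY department
HAVING COUNT(*) > 1

Result:
  HR: 5
  Research: 2
  Sales: 6

Note: HAVING filters groups after aggregation, WHERE filters rows before.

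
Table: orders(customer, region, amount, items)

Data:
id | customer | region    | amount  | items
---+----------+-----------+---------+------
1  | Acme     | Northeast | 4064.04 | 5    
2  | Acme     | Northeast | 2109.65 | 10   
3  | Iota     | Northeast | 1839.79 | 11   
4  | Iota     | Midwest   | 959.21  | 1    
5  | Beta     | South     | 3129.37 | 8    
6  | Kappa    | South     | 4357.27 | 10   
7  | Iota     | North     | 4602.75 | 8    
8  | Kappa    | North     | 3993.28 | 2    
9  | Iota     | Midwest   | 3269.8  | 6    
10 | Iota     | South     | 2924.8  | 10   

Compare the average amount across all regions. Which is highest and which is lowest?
SELECT region, AVG(amount)
FROM orders
GROUP BY region
ORDER BY AVG(amount)

All groups:
  Midwest: 2114.51
  Northeast: 2671.16
  South: 3470.48
  North: 4298.02

Highest: North (4298.02)
Lowest: Midwest (2114.51)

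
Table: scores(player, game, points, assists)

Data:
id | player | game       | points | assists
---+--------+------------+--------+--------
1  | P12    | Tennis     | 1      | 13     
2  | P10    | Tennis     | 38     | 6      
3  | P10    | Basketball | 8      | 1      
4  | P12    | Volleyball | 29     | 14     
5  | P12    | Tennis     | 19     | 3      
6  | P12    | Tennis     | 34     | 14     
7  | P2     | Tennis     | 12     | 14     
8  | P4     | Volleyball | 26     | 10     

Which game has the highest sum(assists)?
SELECT game, SUM(assists) as val
FROM scores
GROUP BY game
ORDER BY val DESC
LIMIT 1

Result: Tennis with sum(assists) = 50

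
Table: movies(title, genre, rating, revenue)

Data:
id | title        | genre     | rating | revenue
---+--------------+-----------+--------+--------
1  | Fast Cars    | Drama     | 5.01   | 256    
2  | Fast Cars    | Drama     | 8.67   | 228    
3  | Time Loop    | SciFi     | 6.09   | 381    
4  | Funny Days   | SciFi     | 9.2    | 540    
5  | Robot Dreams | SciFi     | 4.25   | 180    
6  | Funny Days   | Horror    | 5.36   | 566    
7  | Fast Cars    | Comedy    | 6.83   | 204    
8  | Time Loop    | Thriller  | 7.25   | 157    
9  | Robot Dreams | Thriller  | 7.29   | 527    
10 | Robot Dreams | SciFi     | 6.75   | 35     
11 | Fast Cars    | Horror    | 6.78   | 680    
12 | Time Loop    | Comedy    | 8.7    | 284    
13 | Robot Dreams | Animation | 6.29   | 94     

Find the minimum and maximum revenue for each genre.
SELECT genre, MIN(revenue), MAX(revenue)
FROM movies
GROUP BY genre

Result:
  Animation: min=94, max=94
  Comedy: min=204, max=284
  Drama: min=228, max=256
  Horror: min=566, max=680
  SciFi: min=35, max=540
  Thriller: min=157, max=527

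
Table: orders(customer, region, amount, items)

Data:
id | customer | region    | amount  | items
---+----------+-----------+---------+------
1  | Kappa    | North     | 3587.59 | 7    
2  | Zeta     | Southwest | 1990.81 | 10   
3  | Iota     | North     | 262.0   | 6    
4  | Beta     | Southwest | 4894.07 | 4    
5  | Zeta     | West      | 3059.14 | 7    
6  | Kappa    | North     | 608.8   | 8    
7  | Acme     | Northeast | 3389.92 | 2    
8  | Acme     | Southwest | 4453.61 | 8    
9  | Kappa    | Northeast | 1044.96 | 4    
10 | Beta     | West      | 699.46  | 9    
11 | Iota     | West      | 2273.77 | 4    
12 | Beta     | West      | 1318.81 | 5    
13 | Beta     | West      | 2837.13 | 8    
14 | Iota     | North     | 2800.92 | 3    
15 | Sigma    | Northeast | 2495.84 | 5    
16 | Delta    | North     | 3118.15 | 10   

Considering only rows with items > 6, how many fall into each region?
SELECT region, COUNT(*)
FROM orders
WHERE items > 6
GROUP BY region

Note: WHERE filters rows before grouping.

Result:
  North: 3
  Southwest: 2
  West: 3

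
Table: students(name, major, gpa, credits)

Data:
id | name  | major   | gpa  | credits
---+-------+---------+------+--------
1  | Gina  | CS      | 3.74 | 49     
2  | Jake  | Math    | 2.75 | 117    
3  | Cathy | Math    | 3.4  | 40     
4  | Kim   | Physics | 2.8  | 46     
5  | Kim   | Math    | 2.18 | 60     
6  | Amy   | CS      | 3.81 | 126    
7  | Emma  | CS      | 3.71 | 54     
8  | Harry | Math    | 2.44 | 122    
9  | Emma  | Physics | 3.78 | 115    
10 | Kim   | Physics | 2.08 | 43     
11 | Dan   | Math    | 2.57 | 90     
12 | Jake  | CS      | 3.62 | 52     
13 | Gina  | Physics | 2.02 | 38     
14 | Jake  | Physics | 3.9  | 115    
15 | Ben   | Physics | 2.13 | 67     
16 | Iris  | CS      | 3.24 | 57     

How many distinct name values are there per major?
SELECT major, COUNT(DISTINCT name)
FROM students
GROUP BY major

Result:
  CS: 5 distinct
  Math: 5 distinct
  Physics: 5 distinct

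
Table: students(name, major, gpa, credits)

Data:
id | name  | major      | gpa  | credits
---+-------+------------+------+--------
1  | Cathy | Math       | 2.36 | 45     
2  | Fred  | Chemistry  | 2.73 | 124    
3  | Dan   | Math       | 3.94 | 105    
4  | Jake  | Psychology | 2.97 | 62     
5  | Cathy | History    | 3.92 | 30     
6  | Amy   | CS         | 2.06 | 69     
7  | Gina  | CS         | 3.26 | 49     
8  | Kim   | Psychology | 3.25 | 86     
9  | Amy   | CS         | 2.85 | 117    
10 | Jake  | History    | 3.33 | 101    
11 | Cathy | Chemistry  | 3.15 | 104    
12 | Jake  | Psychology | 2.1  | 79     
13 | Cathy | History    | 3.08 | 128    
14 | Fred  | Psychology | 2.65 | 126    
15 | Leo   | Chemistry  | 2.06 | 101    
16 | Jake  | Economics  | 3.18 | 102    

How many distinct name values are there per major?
SELECT major, COUNT(DISTINCT name)
FROM students
GROUP BY major

Result:
  CS: 2 distinct
  Chemistry: 3 distinct
  Economics: 1 distinct
  History: 2 distinct
  Math: 2 distinct
  Psychology: 3 distinct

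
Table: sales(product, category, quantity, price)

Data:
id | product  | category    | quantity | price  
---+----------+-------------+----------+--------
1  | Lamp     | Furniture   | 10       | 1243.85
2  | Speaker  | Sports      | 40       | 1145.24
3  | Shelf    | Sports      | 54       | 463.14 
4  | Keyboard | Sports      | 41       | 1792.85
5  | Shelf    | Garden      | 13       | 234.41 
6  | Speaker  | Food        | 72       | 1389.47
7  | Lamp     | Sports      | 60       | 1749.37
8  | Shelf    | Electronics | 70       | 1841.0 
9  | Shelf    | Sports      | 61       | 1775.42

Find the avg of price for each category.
SELECT category, AVG(price) as result
FROM sales
GROUP BY category

Result:
  Electronics: 1841.00
  Food: 1389.47
  Furniture: 1243.85
  Garden: 234.41
  Sports: 1385.20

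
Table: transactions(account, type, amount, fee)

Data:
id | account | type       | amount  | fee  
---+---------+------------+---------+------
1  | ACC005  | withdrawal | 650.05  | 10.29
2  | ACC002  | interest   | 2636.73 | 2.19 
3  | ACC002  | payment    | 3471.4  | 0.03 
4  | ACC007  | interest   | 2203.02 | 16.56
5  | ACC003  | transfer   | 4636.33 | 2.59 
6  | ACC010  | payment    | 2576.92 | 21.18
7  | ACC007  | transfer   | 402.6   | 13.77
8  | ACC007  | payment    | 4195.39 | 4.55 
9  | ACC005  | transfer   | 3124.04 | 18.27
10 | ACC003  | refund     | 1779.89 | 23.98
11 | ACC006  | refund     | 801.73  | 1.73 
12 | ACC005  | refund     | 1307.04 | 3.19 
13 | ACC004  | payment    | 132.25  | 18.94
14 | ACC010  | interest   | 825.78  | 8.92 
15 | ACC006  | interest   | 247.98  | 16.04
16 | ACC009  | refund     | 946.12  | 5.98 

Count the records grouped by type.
SELECT type, COUNT(*) as count
FROM transactions
GROUP BY type

Result:
  interest: 4
  payment: 4
  refund: 4
  transfer: 3
  withdrawal: 1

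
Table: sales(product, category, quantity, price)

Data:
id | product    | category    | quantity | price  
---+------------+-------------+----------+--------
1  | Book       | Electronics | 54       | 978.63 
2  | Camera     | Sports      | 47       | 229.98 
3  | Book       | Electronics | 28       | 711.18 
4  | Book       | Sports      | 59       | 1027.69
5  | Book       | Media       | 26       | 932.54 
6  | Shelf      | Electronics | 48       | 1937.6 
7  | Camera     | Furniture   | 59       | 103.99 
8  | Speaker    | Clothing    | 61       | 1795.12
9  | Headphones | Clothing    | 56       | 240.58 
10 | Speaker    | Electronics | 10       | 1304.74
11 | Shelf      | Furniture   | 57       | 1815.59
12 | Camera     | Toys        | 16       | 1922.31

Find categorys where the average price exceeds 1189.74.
SELECT category, AVG(price)
FROM sales
GROUP BY category
HAVING AVG(price) > 1189.74

Result:
  Electronics: avg=1233.04
  Toys: avg=1922.31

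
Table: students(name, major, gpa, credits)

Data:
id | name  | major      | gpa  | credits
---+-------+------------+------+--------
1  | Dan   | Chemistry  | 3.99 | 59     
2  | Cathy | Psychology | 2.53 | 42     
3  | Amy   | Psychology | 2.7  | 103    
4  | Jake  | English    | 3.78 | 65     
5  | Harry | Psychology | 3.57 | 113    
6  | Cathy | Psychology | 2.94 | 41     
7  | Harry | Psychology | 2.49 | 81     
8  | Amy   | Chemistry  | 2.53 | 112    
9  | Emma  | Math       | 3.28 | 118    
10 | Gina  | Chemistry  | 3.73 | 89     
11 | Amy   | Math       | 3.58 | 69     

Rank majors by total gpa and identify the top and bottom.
SELECT major, SUM(gpa)
FROM students
GROUP BY major
ORDER BY SUM(gpa)

All groups:
  English: 3.78
  Math: 6.86
  Chemistry: 10.25
  Psychology: 14.23

Highest: Psychology (14.23)
Lowest: English (3.78)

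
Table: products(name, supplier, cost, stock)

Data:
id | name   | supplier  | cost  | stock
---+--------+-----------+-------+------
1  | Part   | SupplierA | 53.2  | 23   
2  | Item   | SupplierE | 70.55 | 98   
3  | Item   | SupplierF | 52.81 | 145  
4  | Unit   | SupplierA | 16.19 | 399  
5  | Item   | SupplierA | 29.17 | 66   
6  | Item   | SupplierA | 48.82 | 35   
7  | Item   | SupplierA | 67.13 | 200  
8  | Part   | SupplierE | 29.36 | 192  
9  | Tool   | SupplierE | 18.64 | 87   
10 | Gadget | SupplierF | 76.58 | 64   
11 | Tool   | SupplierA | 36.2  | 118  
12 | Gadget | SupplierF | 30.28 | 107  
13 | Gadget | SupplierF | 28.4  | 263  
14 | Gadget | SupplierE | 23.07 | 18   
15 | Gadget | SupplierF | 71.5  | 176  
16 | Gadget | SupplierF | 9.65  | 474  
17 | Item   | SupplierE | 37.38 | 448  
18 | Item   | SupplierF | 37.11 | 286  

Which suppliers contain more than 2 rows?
SELECT supplier, COUNT(*) as cnt
FROM products
GROUP BY supplier
HAVING COUNT(*) > 2

Result:
  SupplierA: 6
  SupplierE: 5
  SupplierF: 7

Note: HAVING filters groups after aggregation, WHERE filters rows before.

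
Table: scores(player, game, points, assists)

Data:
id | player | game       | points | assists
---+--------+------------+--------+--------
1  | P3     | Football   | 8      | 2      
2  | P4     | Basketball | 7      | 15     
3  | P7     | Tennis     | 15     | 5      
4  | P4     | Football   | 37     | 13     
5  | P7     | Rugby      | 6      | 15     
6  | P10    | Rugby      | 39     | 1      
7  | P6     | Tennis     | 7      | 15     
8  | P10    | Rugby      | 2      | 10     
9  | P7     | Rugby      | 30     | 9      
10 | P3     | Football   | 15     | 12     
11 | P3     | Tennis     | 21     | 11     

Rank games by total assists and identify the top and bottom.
SELECT game, SUM(assists)
FROM scores
GROUP BY game
ORDER BY SUM(assists)

All groups:
  Basketball: 15
  Football: 27
  Tennis: 31
  Rugby: 35

Highest: Rugby (35)
Lowest: Basketball (15)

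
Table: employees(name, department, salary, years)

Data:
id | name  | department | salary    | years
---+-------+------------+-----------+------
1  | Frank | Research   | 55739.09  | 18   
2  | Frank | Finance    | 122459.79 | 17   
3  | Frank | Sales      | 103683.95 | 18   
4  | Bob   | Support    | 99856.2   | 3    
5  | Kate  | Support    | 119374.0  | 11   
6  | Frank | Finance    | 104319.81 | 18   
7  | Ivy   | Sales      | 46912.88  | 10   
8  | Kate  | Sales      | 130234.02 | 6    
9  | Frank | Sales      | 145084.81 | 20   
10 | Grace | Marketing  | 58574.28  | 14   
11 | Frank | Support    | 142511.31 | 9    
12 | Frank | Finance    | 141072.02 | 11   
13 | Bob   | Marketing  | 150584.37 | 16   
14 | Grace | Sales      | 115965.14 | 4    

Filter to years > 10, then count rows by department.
SELECT department, COUNT(*)
FROM employees
WHERE years > 10
GROUP BY department

Note: WHERE filters rows before grouping.

Result:
  Finance: 3
  Marketing: 2
  Research: 1
  Sales: 2
  Support: 1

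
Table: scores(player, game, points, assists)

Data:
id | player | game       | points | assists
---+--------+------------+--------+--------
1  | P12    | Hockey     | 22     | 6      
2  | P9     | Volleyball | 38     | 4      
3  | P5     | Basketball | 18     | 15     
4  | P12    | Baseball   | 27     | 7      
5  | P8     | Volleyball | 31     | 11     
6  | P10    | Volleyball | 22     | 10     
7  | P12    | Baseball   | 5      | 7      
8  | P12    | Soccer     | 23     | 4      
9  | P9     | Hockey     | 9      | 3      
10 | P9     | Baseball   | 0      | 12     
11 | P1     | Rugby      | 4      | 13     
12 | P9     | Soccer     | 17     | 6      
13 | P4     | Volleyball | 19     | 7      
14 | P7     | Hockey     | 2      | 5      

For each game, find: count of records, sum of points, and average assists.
SELECT game,
       COUNT(*) as cnt,
       SUM(points) as total_points,
       AVG(assists) as avg_assists
FROM scores
GROUP BY game

Result:
  Baseball: 3 records, 32 total points, 8.67 avg assists
  Basketball: 1 records, 18 total points, 15.00 avg assists
  Hockey: 3 records, 33 total points, 4.67 avg assists
  Rugby: 1 records, 4 total points, 13.00 avg assists
  Soccer: 2 records, 40 total points, 5.00 avg assists
  Volleyball: 4 records, 110 total points, 8.00 avg assists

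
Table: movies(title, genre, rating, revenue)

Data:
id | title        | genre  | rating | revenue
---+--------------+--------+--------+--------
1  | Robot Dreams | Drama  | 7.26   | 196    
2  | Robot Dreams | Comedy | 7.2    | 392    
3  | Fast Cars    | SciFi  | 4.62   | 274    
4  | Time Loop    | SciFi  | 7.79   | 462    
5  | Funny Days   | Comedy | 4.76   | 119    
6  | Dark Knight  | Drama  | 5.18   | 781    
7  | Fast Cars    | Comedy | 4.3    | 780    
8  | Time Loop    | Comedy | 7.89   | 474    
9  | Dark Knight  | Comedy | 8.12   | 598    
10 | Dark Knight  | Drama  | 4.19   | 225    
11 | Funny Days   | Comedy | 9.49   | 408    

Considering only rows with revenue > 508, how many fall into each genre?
SELECT genre, COUNT(*)
FROM movies
WHERE revenue > 508
GROUP BY genre

Note: WHERE filters rows before grouping.

Result:
  Comedy: 2
  Drama: 1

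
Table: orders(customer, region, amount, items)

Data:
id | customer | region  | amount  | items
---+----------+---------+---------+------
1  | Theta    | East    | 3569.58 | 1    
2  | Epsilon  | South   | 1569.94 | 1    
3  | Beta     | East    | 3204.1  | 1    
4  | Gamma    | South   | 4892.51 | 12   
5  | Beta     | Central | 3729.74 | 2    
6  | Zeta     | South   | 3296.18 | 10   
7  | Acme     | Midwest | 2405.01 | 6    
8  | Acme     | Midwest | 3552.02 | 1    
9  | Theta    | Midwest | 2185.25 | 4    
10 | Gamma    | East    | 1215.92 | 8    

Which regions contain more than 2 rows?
SELECT region, COUNT(*) as cnt
FROM orders
GROUP BY region
HAVING COUNT(*) > 2

Result:
  East: 3
  Midwest: 3
  South: 3

Note: HAVING filters groups after aggregation, WHERE filters rows before.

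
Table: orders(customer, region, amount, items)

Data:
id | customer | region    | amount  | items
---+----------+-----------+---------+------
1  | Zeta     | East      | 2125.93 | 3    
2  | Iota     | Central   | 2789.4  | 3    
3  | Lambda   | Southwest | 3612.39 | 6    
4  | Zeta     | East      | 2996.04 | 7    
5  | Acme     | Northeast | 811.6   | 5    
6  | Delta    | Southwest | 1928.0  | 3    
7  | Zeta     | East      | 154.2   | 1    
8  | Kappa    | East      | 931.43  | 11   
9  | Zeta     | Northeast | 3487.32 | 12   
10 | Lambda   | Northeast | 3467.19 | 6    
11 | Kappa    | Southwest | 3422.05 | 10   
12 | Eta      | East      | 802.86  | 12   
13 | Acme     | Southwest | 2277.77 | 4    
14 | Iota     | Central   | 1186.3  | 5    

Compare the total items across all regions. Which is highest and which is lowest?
SELECT region, SUM(items)
FROM orders
GROUP BY region
ORDER BY SUM(items)

All groups:
  Central: 8
  Northeast: 23
  Southwest: 23
  East: 34

Highest: East (34)
Lowest: Central (8)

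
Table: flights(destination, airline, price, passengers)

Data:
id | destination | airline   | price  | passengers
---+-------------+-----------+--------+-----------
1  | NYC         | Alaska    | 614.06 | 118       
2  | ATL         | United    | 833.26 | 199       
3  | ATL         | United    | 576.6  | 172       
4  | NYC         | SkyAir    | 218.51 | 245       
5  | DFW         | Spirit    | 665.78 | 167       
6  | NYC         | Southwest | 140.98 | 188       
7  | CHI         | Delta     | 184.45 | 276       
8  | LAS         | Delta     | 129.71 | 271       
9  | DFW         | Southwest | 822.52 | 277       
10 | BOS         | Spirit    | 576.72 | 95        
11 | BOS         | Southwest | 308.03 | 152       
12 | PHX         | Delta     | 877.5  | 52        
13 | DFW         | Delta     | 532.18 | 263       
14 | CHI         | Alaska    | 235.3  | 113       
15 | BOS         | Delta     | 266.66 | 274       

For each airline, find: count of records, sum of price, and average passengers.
SELECT airline,
       COUNT(*) as cnt,
       SUM(price) as total_price,
       AVG(passengers) as avg_passengers
FROM flights
GROUP BY airline

Result:
  Alaska: 2 records, 849.36 total price, 115.50 avg passengers
  Delta: 5 records, 1990.50 total price, 227.20 avg passengers
  SkyAir: 1 records, 218.51 total price, 245.00 avg passengers
  Southwest: 3 records, 1271.53 total price, 205.67 avg passengers
  Spirit: 2 records, 1242.50 total price, 131.00 avg passengers
  United: 2 records, 1409.86 total price, 185.50 avg passengers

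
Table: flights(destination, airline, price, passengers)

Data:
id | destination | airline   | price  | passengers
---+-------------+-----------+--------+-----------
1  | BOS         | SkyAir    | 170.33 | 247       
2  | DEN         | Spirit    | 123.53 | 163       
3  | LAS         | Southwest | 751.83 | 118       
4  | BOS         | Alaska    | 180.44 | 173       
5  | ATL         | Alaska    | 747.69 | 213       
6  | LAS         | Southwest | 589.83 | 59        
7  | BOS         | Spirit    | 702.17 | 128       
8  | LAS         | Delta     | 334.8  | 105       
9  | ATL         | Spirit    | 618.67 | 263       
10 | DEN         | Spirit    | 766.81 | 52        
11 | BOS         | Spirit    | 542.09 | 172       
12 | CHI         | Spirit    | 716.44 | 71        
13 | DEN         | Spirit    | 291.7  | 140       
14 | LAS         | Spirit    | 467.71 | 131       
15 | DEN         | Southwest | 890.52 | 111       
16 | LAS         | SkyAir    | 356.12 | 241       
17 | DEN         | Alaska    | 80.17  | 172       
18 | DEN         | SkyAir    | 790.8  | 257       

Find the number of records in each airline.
SELECT airline, COUNT(*) as count
FROM flights
GROUP BY airline

Result:
  Alaska: 3
  Delta: 1
  SkyAir: 3
  Southwest: 3
  Spirit: 8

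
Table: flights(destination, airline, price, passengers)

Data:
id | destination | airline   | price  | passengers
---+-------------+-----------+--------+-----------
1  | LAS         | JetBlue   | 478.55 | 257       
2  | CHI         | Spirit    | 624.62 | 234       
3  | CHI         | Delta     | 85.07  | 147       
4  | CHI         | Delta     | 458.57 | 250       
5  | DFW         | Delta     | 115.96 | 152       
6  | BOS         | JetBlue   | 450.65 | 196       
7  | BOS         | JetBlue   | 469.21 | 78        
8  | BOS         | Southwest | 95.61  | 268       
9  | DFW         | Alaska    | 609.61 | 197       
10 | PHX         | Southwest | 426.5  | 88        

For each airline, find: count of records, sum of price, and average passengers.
SELECT airline,
       COUNT(*) as cnt,
       SUM(price) as total_price,
       AVG(passengers) as avg_passengers
FROM flights
GROUP BY airline

Result:
  Alaska: 1 records, 609.61 total price, 197.00 avg passengers
  Delta: 3 records, 659.60 total price, 183.00 avg passengers
  JetBlue: 3 records, 1398.41 total price, 177.00 avg passengers
  Southwest: 2 records, 522.11 total price, 178.00 avg passengers
  Spirit: 1 records, 624.62 total price, 234.00 avg passengers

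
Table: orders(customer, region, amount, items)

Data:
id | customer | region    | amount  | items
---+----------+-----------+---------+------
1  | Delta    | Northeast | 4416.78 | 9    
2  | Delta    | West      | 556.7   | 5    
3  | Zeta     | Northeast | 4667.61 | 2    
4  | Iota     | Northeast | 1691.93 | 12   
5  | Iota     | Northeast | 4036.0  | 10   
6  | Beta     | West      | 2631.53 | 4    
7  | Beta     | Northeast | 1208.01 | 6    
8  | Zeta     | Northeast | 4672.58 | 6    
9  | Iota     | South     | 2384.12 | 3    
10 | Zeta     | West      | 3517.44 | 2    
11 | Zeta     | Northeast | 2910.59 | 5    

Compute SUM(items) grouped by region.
SELECT region, SUM(items) as result
FROM orders
GROUP BY region

Result:
  Northeast: 50
  South: 3
  West: 11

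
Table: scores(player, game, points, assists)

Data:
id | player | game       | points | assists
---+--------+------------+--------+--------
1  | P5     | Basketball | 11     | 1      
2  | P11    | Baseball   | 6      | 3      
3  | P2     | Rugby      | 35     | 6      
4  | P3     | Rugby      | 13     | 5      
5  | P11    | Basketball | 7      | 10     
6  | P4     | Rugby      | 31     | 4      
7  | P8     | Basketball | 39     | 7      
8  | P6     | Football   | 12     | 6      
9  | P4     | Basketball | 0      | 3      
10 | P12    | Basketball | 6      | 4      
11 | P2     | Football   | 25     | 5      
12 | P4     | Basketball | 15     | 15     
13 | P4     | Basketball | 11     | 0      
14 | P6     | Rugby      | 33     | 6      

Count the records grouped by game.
SELECT game, COUNT(*) as count
FROM scores
GROUP BY game

Result:
  Baseball: 1
  Basketball: 7
  Football: 2
  Rugby: 4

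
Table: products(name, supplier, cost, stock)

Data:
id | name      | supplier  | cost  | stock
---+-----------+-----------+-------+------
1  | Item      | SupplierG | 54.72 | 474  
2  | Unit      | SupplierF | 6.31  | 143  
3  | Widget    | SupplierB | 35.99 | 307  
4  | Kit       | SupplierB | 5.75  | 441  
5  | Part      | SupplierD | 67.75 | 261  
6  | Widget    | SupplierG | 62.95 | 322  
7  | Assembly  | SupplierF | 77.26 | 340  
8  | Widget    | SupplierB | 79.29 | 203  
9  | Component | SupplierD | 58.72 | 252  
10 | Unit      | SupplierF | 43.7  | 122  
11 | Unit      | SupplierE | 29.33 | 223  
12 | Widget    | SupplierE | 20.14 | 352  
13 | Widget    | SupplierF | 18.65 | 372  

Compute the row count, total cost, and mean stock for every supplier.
SELECT supplier,
       COUNT(*) as cnt,
       SUM(cost) as total_cost,
       AVG(stock) as avg_stock
FROM products
GROUP BY supplier

Result:
  SupplierB: 3 records, 121.03 total cost, 317.00 avg stock
  SupplierD: 2 records, 126.47 total cost, 256.50 avg stock
  SupplierE: 2 records, 49.47 total cost, 287.50 avg stock
  SupplierF: 4 records, 145.92 total cost, 244.25 avg stock
  SupplierG: 2 records, 117.67 total cost, 398.00 avg stock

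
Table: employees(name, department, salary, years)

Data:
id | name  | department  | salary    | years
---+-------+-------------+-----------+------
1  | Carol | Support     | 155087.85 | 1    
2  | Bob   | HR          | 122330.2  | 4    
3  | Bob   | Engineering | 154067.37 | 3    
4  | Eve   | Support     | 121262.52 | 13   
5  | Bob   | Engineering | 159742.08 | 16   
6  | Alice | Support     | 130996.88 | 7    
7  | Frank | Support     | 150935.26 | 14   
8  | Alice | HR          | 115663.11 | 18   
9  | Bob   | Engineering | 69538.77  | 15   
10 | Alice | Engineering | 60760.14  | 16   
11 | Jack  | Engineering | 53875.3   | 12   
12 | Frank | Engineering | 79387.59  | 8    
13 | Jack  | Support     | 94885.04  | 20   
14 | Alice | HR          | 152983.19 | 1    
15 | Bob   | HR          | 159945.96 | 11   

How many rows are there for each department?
SELECT department, COUNT(*) as count
FROM employees
GROUP BY department

Result:
  Engineering: 6
  HR: 4
  Support: 5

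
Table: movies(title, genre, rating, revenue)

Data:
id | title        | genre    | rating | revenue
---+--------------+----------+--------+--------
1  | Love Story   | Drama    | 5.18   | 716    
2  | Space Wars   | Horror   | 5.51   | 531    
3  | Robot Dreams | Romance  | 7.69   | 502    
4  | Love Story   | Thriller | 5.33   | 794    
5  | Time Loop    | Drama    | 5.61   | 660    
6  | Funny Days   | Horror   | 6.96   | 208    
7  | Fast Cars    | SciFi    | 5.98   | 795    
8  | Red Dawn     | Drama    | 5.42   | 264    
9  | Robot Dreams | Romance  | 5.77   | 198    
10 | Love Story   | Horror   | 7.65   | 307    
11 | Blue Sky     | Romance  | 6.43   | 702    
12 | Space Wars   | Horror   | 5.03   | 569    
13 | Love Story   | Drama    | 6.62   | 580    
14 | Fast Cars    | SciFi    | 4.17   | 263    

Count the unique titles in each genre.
SELECT genre, COUNT(DISTINCT title)
FROM movies
GROUP BY genre

Result:
  Drama: 3 distinct
  Horror: 3 distinct
  Romance: 2 distinct
  SciFi: 1 distinct
  Thriller: 1 distinct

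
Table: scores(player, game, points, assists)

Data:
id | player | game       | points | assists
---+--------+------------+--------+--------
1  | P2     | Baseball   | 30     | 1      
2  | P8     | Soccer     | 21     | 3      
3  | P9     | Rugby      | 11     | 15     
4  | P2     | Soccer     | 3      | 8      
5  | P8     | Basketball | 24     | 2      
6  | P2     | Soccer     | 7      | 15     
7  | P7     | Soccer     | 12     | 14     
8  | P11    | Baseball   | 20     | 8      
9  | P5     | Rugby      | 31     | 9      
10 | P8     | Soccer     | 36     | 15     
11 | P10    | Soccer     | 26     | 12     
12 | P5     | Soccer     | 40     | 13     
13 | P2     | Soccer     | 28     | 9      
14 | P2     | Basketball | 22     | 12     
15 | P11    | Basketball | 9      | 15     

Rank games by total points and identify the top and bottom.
SELECT game, SUM(points)
FROM scores
GROUP BY game
ORDER BY SUM(points)

All groups:
  Rugby: 42
  Baseball: 50
  Basketball: 55
  Soccer: 173

Highest: Soccer (173)
Lowest: Rugby (42)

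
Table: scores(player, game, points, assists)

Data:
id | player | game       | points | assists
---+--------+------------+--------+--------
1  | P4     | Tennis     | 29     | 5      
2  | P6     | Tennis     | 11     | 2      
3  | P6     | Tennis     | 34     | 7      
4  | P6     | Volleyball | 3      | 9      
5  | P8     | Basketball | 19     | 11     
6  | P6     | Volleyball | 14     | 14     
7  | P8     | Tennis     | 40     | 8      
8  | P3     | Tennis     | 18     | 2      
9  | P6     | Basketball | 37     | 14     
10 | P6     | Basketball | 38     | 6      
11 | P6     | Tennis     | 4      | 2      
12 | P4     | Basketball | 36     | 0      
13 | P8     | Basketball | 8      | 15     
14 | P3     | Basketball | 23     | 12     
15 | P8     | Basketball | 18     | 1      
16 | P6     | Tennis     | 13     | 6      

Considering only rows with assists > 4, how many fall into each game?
SELECT game, COUNT(*)
FROM scores
WHERE assists > 4
GROUP BY game

Note: WHERE filters rows before grouping.

Result:
  Basketball: 5
  Tennis: 4
  Volleyball: 2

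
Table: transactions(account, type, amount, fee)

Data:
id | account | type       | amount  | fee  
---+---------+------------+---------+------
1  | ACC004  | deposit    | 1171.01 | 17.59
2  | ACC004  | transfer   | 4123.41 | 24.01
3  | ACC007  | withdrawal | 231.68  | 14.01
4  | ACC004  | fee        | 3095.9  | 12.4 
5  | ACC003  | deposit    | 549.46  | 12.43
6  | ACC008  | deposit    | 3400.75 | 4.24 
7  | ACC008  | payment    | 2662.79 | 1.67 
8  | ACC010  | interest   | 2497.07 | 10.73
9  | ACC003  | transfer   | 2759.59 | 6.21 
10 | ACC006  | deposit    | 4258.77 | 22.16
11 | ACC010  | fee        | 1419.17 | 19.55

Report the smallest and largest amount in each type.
SELECT type, MIN(amount), MAX(amount)
FROM transactions
GROUP BY type

Result:
  deposit: min=549.46, max=4258.77
  fee: min=1419.17, max=3095.90
  interest: min=2497.07, max=2497.07
  payment: min=2662.79, max=2662.79
  transfer: min=2759.59, max=4123.41
  withdrawal: min=231.68, max=231.68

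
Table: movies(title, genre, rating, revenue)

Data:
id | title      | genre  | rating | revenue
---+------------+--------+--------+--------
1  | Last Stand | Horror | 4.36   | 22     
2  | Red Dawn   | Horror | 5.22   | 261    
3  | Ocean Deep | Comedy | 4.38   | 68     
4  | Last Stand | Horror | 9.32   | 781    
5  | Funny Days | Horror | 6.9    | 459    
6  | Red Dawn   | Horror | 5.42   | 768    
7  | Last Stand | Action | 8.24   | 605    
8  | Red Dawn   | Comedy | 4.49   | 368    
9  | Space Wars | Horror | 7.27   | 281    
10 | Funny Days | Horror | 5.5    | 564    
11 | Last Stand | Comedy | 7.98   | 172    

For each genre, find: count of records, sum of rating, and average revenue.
SELECT genre,
       COUNT(*) as cnt,
       SUM(rating) as total_rating,
       AVG(revenue) as avg_revenue
FROM movies
GROUP BY genre

Result:
  Action: 1 records, 8.24 total rating, 605.00 avg revenue
  Comedy: 3 records, 16.85 total rating, 202.67 avg revenue
  Horror: 7 records, 43.99 total rating, 448.00 avg revenue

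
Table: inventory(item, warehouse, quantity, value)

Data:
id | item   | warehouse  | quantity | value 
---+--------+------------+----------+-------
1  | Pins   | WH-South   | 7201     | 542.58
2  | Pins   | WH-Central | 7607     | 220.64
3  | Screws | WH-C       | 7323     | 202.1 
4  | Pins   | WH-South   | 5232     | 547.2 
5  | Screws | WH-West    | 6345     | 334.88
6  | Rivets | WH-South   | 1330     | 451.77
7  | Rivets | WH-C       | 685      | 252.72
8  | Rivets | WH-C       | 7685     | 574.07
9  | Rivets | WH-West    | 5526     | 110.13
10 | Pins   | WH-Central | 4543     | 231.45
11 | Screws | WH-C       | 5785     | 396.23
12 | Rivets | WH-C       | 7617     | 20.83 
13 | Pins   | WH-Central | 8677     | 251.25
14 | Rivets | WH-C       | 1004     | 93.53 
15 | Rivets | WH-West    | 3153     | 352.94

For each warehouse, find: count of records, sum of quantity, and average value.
SELECT warehouse,
       COUNT(*) as cnt,
       SUM(quantity) as total_quantity,
       AVG(value) as avg_value
FROM inventory
GROUP BY warehouse

Result:
  WH-C: 6 records, 30099 total quantity, 256.58 avg value
  WH-Central: 3 records, 20827 total quantity, 234.45 avg value
  WH-South: 3 records, 13763 total quantity, 513.85 avg value
  WH-West: 3 records, 15024 total quantity, 265.98 avg value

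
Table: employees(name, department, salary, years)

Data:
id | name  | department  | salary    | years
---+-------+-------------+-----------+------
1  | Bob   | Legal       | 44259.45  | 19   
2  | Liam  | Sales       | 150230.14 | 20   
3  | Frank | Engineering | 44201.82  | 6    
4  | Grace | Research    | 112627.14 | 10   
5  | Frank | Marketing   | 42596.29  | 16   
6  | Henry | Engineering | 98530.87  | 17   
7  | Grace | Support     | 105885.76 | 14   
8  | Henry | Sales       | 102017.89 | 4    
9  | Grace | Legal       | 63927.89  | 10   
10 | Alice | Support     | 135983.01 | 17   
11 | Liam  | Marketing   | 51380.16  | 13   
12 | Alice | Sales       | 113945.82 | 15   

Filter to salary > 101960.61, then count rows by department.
SELECT department, COUNT(*)
FROM employees
WHERE salary > 101960.61
GROUP BY department

Note: WHERE filters rows before grouping.

Result:
  Research: 1
  Sales: 3
  Support: 2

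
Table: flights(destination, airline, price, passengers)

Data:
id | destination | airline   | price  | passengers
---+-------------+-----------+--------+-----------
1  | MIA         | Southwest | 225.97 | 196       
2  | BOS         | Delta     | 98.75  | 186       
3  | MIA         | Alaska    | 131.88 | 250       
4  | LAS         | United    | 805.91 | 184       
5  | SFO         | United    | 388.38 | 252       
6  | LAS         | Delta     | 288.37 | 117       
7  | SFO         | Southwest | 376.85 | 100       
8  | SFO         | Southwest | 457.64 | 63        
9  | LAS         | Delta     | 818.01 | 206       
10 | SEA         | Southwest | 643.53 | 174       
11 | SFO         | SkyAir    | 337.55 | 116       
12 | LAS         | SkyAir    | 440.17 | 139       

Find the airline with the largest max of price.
SELECT airline, MAX(price) as val
FROM flights
GROUP BY airline
ORDER BY val DESC
LIMIT 1

Result: Delta with max(price) = 818.01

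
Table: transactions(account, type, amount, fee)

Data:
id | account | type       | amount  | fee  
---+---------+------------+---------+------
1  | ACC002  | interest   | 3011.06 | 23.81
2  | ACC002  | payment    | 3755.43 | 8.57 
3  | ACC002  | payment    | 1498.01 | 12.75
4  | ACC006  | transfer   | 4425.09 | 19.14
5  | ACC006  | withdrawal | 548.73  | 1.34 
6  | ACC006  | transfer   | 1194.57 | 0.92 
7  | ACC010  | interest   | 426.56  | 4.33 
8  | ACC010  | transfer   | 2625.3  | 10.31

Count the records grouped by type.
SELECT type, COUNT(*) as count
FROM transactions
GROUP BY type

Result:
  interest: 2
  payment: 2
  transfer: 3
  withdrawal: 1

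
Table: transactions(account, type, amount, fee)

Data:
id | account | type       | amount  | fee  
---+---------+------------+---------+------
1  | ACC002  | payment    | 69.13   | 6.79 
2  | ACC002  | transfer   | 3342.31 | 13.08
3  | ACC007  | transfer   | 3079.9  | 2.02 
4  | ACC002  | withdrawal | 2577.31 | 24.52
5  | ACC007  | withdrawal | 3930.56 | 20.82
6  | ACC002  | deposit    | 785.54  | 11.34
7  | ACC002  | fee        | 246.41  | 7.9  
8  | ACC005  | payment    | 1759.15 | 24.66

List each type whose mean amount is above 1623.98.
SELECT type, AVG(amount)
FROM transactions
GROUP BY type
HAVING AVG(amount) > 1623.98

Result:
  transfer: avg=3211.11
  withdrawal: avg=3253.94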